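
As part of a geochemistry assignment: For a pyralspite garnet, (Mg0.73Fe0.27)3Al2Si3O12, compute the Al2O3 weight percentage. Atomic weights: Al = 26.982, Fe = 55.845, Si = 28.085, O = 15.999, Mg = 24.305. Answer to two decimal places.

23.79 wt%

M((Mg0.73Fe0.27)3Al2Si3O12) = 428.669 g/mol; M(Al2O3) = 101.961 g/mol.
Moles Al2O3 per formula unit = 2 Al ÷ 2 = 1.0000.
Al2O3 fraction = (1.0000 × 101.961) / 428.669 = 101.961/428.669 = 0.2379.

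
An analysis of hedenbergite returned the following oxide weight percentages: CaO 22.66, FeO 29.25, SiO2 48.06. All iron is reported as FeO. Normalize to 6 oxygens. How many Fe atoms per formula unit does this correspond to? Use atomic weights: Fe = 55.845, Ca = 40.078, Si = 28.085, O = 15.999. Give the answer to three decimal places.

1.013 Fe apfu

22.66 wt% CaO ÷ 56.077 g/mol = 0.40409 mol, giving 0.40409 Ca and 0.40409 O.
29.25 wt% FeO ÷ 71.844 g/mol = 0.40713 mol, giving 0.40713 Fe and 0.40713 O.
48.06 wt% SiO2 ÷ 60.083 g/mol = 0.79989 mol, giving 0.79989 Si and 1.59978 O.
Oxygen sums to 2.41100; scaling by 6/2.41100 = 2.48859 puts the formula on 6 O.
Fe: 0.40713 × 2.48859 = 1.013 atoms per formula unit.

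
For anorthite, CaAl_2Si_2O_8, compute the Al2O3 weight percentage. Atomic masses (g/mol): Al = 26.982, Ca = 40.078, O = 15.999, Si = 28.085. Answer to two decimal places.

M(CaAl_2Si_2O_8) = 278.204 g/mol; M(Al2O3) = 101.961 g/mol.
Moles Al2O3 per formula unit = 2 Al ÷ 2 = 1.0000.
Al2O3 fraction = (1.0000 × 101.961) / 278.204 = 101.961/278.204 = 0.3665.

36.65 wt%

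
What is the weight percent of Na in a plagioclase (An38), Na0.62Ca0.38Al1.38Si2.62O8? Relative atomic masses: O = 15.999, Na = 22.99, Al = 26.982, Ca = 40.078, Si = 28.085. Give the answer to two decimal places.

5.31 weight percent

Formula mass = 0.62*22.99 + 0.38*40.078 + 1.38*26.982 + 2.62*28.085 + 8*15.999 = 268.293 g/mol, of which 14.254 g is Na.
So Na makes up 14.254/268.293 = 0.0531 of the mass, i.e. 5.31%.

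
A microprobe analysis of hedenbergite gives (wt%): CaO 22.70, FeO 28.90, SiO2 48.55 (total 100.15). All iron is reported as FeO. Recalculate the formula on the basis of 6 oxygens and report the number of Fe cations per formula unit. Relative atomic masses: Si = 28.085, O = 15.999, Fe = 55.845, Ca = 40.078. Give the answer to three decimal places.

CaO (M=56.077): mol = 0.40480; Ca = 0.40480, O = 0.40480.
FeO (M=71.844): mol = 0.40226; Fe = 0.40226, O = 0.40226.
SiO2 (M=60.083): mol = 0.80805; Si = 0.80805, O = 1.61610.
ΣO = 2.42316; factor = 6/ΣO = 2.47611.
Fe apfu = 0.40226 × 2.47611 = 0.996.

0.996 Fe apfu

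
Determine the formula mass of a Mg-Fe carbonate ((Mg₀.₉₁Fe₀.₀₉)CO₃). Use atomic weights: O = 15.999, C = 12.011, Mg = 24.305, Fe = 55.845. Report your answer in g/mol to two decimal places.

M = 0.91×24.305 + 0.09×55.845 + 1×12.011 + 3×15.999

87.15 g/mol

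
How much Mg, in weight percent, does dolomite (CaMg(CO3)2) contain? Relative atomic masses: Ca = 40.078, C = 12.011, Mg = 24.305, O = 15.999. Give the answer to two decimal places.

Formula mass = 1*40.078 + 1*24.305 + 2*12.011 + 6*15.999 = 184.399 g/mol, of which 24.305 g is Mg.
So Mg makes up 24.305/184.399 = 0.1318 of the mass, i.e. 13.18%.

13.18 weight percent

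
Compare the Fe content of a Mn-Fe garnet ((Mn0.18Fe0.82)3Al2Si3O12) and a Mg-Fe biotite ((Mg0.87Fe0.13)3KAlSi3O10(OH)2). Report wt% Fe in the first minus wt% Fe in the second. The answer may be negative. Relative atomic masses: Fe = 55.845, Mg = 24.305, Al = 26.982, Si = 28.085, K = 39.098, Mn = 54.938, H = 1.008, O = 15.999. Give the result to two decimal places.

22.56 percentage points

First mineral: 137.379 g Fe in 497.252 g formula = 27.63 wt% Fe.
Second mineral: 21.780 g Fe in 429.555 g formula = 5.07 wt% Fe.
27.63% − 5.07% gives a difference of 22.56 percentage points.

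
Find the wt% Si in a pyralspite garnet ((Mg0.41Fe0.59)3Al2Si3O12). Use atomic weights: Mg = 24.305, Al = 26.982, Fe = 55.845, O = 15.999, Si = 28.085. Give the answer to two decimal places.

Formula mass = 1.23*24.305 + 1.77*55.845 + 2*26.982 + 3*28.085 + 12*15.999 = 458.948 g/mol, of which 84.255 g is Si.
So Si makes up 84.255/458.948 = 0.1836 of the mass, i.e. 18.36%.

18.36 weight percent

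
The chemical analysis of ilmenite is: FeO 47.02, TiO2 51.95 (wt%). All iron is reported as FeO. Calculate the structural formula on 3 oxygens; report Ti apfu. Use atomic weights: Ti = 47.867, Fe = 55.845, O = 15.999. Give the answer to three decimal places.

0.998 Ti apfu

FeO (M=71.844): mol = 0.65447; Fe = 0.65447, O = 0.65447.
TiO2 (M=79.865): mol = 0.65047; Ti = 0.65047, O = 1.30094.
ΣO = 1.95541; factor = 3/ΣO = 1.53421.
Ti apfu = 0.65047 × 1.53421 = 0.998.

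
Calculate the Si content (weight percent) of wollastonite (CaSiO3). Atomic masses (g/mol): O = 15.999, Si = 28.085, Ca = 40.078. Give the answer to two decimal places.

Formula mass = 1*40.078 + 1*28.085 + 3*15.999 = 116.160 g/mol, of which 28.085 g is Si.
So Si makes up 28.085/116.160 = 0.2418 of the mass, i.e. 24.18%.

24.18 weight percent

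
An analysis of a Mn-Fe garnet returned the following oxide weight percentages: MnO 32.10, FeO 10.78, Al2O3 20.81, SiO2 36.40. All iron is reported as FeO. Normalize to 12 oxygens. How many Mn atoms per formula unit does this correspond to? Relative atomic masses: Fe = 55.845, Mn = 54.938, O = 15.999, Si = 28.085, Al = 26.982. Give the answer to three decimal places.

2.238 Mn apfu

MnO: 32.10/70.937 = 0.45251 mol → 0.45251 mol Mn, 0.45251 mol O.
FeO: 10.78/71.844 = 0.15005 mol → 0.15005 mol Fe, 0.15005 mol O.
Al2O3: 20.81/101.961 = 0.20410 mol → 0.40820 mol Al, 0.61230 mol O.
SiO2: 36.40/60.083 = 0.60583 mol → 0.60583 mol Si, 1.21166 mol O.
Total oxygen = 2.42652 mol. Normalization factor = 12/2.42652 = 4.94535.
Mn per 12 O = 0.45251 × 4.94535 = 2.238.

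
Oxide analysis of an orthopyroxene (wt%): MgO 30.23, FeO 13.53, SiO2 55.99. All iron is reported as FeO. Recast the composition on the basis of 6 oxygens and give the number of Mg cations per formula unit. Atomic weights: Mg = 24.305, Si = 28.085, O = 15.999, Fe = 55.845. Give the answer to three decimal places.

MgO (M=40.304): mol = 0.75005; Mg = 0.75005, O = 0.75005.
FeO (M=71.844): mol = 0.18832; Fe = 0.18832, O = 0.18832.
SiO2 (M=60.083): mol = 0.93188; Si = 0.93188, O = 1.86376.
ΣO = 2.80213; factor = 6/ΣO = 2.14123.
Mg apfu = 0.75005 × 2.14123 = 1.606.

1.606 Mg apfu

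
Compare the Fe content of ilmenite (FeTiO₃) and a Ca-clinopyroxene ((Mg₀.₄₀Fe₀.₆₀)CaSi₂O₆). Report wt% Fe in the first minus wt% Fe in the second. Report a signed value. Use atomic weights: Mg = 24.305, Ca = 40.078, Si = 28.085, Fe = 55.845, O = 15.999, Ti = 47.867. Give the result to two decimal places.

First mineral: 55.845 g Fe in 151.709 g formula = 36.81 wt% Fe.
Second mineral: 33.507 g Fe in 235.471 g formula = 14.23 wt% Fe.
36.81% − 14.23% gives a difference of 22.58 percentage points.

22.58 percentage points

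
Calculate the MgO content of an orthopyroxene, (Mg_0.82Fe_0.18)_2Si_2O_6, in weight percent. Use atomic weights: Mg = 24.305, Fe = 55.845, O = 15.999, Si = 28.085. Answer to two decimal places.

31.16 wt%

M((Mg_0.82Fe_0.18)_2Si_2O_6) = 212.128 g/mol; M(MgO) = 40.304 g/mol.
Moles MgO per formula unit = 1.64 Mg ÷ 1 = 1.6400.
MgO fraction = (1.6400 × 40.304) / 212.128 = 66.099/212.128 = 0.3116.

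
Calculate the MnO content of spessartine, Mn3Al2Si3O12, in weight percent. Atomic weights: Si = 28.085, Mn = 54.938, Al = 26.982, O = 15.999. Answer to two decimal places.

42.99 wt%

Formula mass = 495.021 g/mol.
3 Mn → 3.0000 mol MnO per formula unit; M(MnO) = 70.937, so MnO mass = 212.811 g.
212.811/495.021 × 100 = 42.99 wt%.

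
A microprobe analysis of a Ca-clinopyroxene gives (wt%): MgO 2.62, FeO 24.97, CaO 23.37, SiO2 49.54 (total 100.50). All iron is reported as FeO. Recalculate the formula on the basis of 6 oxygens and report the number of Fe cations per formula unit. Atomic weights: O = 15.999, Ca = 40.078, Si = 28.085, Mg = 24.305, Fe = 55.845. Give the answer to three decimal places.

0.841 Fe apfu

2.62 wt% MgO ÷ 40.304 g/mol = 0.06501 mol, giving 0.06501 Mg and 0.06501 O.
24.97 wt% FeO ÷ 71.844 g/mol = 0.34756 mol, giving 0.34756 Fe and 0.34756 O.
23.37 wt% CaO ÷ 56.077 g/mol = 0.41675 mol, giving 0.41675 Ca and 0.41675 O.
49.54 wt% SiO2 ÷ 60.083 g/mol = 0.82453 mol, giving 0.82453 Si and 1.64906 O.
Oxygen sums to 2.47838; scaling by 6/2.47838 = 2.42094 puts the formula on 6 O.
Fe: 0.34756 × 2.42094 = 0.841 atoms per formula unit.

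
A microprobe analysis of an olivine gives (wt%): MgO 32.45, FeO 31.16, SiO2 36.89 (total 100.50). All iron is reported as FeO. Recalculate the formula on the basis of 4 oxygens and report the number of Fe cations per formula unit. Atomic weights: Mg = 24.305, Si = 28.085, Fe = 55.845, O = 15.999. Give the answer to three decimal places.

MgO: 32.45/40.304 = 0.80513 mol → 0.80513 mol Mg, 0.80513 mol O.
FeO: 31.16/71.844 = 0.43372 mol → 0.43372 mol Fe, 0.43372 mol O.
SiO2: 36.89/60.083 = 0.61398 mol → 0.61398 mol Si, 1.22796 mol O.
Total oxygen = 2.46681 mol. Normalization factor = 4/2.46681 = 1.62153.
Fe per 4 O = 0.43372 × 1.62153 = 0.703.

0.703 Fe apfu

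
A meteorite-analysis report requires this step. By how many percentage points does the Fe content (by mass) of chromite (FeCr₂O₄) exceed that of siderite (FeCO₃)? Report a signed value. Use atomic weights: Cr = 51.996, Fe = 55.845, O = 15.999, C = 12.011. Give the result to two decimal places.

-23.25 percentage points

First mineral: 55.845 g Fe in 223.833 g formula = 24.95 wt% Fe.
Second mineral: 55.845 g Fe in 115.853 g formula = 48.20 wt% Fe.
24.95% − 48.20% gives a difference of -23.25 percentage points.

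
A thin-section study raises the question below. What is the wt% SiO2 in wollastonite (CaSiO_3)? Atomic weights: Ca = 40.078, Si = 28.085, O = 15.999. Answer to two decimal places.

51.72 wt%

Formula mass = 116.160 g/mol.
1 Si → 1.0000 mol SiO2 per formula unit; M(SiO2) = 60.083, so SiO2 mass = 60.083 g.
60.083/116.160 × 100 = 51.72 wt%.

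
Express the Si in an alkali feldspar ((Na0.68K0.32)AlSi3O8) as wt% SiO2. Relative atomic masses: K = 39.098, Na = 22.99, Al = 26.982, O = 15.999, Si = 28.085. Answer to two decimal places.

Formula mass = 267.374 g/mol.
3 Si → 3.0000 mol SiO2 per formula unit; M(SiO2) = 60.083, so SiO2 mass = 180.249 g.
180.249/267.374 × 100 = 67.41 wt%.

67.41 wt%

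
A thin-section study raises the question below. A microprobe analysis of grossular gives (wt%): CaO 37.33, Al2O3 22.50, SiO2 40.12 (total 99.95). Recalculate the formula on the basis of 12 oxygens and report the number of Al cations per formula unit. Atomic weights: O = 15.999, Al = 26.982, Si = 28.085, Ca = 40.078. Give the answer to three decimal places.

CaO: 37.33/56.077 = 0.66569 mol → 0.66569 mol Ca, 0.66569 mol O.
Al2O3: 22.50/101.961 = 0.22067 mol → 0.44134 mol Al, 0.66201 mol O.
SiO2: 40.12/60.083 = 0.66774 mol → 0.66774 mol Si, 1.33548 mol O.
Total oxygen = 2.66318 mol. Normalization factor = 12/2.66318 = 4.50589.
Al per 12 O = 0.44134 × 4.50589 = 1.989.

1.989 Al apfu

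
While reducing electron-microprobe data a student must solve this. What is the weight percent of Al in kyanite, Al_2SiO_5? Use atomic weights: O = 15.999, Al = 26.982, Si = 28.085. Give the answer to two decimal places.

33.30 mass %

M(Al_2SiO_5) = 162.044 g/mol.
Al contributes 2 × 26.982 = 53.964 g per mole.
53.964/162.044 = 0.3330 → 33.30%.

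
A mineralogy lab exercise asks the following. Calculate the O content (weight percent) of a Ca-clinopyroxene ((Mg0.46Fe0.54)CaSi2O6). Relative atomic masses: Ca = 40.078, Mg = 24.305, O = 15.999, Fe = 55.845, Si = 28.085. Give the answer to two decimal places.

41.10 weight percent

Formula mass = 0.46·24.305 + 0.54·55.845 + 1·40.078 + 2·28.085 + 6·15.999 = 233.579 g/mol, of which 95.994 g is O.
So O makes up 95.994/233.579 = 0.4110 of the mass, i.e. 41.10%.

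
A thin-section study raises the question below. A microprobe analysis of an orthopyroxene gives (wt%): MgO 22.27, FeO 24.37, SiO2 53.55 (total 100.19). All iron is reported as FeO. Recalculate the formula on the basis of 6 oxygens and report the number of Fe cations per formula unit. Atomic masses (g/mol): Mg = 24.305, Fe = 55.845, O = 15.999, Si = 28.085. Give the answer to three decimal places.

0.761 Fe apfu

MgO (M=40.304): mol = 0.55255; Mg = 0.55255, O = 0.55255.
FeO (M=71.844): mol = 0.33921; Fe = 0.33921, O = 0.33921.
SiO2 (M=60.083): mol = 0.89127; Si = 0.89127, O = 1.78254.
ΣO = 2.67430; factor = 6/ΣO = 2.24358.
Fe apfu = 0.33921 × 2.24358 = 0.761.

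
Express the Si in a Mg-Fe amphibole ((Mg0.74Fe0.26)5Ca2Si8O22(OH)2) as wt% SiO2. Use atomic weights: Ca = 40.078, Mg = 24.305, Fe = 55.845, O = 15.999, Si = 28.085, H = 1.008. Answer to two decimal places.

Formula mass = 853.355 g/mol.
8 Si → 8.0000 mol SiO2 per formula unit; M(SiO2) = 60.083, so SiO2 mass = 480.664 g.
480.664/853.355 × 100 = 56.33 wt%.

56.33 wt%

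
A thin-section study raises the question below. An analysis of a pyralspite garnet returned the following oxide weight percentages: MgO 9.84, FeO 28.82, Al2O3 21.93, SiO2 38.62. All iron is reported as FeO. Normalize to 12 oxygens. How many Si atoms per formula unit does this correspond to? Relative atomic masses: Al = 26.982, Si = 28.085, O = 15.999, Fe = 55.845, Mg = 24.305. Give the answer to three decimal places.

2.994 Si apfu

MgO: 9.84/40.304 = 0.24414 mol → 0.24414 mol Mg, 0.24414 mol O.
FeO: 28.82/71.844 = 0.40115 mol → 0.40115 mol Fe, 0.40115 mol O.
Al2O3: 21.93/101.961 = 0.21508 mol → 0.43016 mol Al, 0.64524 mol O.
SiO2: 38.62/60.083 = 0.64278 mol → 0.64278 mol Si, 1.28556 mol O.
Total oxygen = 2.57609 mol. Normalization factor = 12/2.57609 = 4.65822.
Si per 12 O = 0.64278 × 4.65822 = 2.994.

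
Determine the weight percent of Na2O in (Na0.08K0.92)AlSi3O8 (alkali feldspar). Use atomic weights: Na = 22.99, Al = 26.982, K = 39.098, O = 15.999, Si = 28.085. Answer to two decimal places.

M((Na0.08K0.92)AlSi3O8) = 277.038 g/mol; M(Na2O) = 61.979 g/mol.
Moles Na2O per formula unit = 0.08 Na ÷ 2 = 0.0400.
Na2O fraction = (0.0400 × 61.979) / 277.038 = 2.479/277.038 = 0.0089.

0.89 wt%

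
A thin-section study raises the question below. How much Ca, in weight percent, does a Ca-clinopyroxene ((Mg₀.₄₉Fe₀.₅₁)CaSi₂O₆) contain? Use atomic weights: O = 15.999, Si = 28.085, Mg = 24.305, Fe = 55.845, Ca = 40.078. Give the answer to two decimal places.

17.23 weight percent

Formula mass = 0.49·24.305 + 0.51·55.845 + 1·40.078 + 2·28.085 + 6·15.999 = 232.632 g/mol, of which 40.078 g is Ca.
So Ca makes up 40.078/232.632 = 0.1723 of the mass, i.e. 17.23%.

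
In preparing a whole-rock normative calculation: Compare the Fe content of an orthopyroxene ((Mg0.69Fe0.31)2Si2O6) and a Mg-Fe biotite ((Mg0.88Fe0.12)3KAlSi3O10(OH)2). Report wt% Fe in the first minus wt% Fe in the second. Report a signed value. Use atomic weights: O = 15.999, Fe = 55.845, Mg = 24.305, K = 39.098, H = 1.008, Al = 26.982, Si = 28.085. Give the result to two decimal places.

Fe in (Mg0.69Fe0.31)2Si2O6: molar mass 220.329 g/mol; 0.62×55.845 = 34.624 g → 15.71 wt%.
Fe in (Mg0.88Fe0.12)3KAlSi3O10(OH)2: molar mass 428.608 g/mol; 0.36×55.845 = 20.104 g → 4.69 wt%.
Difference = 15.71 − 4.69 = 11.02 percentage points.

11.02 percentage points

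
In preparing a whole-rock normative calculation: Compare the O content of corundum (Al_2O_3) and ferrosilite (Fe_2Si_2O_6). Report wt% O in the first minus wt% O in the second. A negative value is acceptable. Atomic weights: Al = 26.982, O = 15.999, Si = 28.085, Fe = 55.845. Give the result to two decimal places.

10.69 percentage points

M(Al_2O_3) = 101.961 g/mol, so wt% O = 47.997/101.961 × 100 = 47.07%.
M(Fe_2Si_2O_6) = 263.854 g/mol, so wt% O = 95.994/263.854 × 100 = 36.38%.
47.07 − 36.38 = 10.69 pp.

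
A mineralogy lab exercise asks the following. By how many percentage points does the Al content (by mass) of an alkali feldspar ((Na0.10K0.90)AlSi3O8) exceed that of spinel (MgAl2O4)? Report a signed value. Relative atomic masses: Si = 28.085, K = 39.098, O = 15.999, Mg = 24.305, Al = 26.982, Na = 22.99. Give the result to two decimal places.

-28.18 percentage points

M((Na0.10K0.90)AlSi3O8) = 276.716 g/mol, so wt% Al = 26.982/276.716 × 100 = 9.75%.
M(MgAl2O4) = 142.265 g/mol, so wt% Al = 53.964/142.265 × 100 = 37.93%.
9.75 − 37.93 = -28.18 pp.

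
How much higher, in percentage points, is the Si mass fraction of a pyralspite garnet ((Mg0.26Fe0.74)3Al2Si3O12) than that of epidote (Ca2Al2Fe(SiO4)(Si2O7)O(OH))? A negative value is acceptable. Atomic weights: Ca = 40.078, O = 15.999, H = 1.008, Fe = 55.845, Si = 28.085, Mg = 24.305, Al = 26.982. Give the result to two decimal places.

M((Mg0.26Fe0.74)3Al2Si3O12) = 473.141 g/mol, so wt% Si = 84.255/473.141 × 100 = 17.81%.
M(Ca2Al2Fe(SiO4)(Si2O7)O(OH)) = 483.215 g/mol, so wt% Si = 84.255/483.215 × 100 = 17.44%.
17.81 − 17.44 = 0.37 pp.

0.37 percentage points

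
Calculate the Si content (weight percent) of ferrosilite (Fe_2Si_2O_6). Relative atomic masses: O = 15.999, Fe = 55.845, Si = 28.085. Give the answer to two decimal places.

Formula mass = 2×55.845 + 2×28.085 + 6×15.999 = 263.854 g/mol, of which 56.170 g is Si.
So Si makes up 56.170/263.854 = 0.2129 of the mass, i.e. 21.29%.

21.29 weight percent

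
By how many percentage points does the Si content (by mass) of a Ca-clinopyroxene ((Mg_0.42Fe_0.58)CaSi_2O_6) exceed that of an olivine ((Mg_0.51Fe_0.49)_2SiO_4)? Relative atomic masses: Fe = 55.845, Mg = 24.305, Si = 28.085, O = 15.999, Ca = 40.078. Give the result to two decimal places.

First mineral: 56.170 g Si in 234.840 g formula = 23.92 wt% Si.
Second mineral: 28.085 g Si in 171.600 g formula = 16.37 wt% Si.
23.92% − 16.37% gives a difference of 7.55 percentage points.

7.55 percentage points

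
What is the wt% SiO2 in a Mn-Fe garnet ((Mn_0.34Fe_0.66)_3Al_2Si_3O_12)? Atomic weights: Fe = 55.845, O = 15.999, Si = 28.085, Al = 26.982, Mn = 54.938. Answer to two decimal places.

36.28 wt%

Formula mass = 496.817 g/mol.
3 Si → 3.0000 mol SiO2 per formula unit; M(SiO2) = 60.083, so SiO2 mass = 180.249 g.
180.249/496.817 × 100 = 36.28 wt%.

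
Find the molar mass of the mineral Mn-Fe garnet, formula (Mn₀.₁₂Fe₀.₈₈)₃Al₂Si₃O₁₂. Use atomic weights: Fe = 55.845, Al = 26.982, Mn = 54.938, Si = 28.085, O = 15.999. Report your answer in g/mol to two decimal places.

The formula mass is the sum 0.36×54.938 + 2.64×55.845 + 2×26.982 + 3×28.085 + 12×15.999.

497.42 g/mol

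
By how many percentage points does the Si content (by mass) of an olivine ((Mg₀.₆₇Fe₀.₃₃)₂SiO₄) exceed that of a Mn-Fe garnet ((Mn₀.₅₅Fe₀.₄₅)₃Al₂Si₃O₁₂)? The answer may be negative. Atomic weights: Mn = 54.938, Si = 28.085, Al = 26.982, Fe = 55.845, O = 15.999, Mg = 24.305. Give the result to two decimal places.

M((Mg₀.₆₇Fe₀.₃₃)₂SiO₄) = 161.507 g/mol, so wt% Si = 28.085/161.507 × 100 = 17.39%.
M((Mn₀.₅₅Fe₀.₄₅)₃Al₂Si₃O₁₂) = 496.245 g/mol, so wt% Si = 84.255/496.245 × 100 = 16.98%.
17.39 − 16.98 = 0.41 pp.

0.41 percentage points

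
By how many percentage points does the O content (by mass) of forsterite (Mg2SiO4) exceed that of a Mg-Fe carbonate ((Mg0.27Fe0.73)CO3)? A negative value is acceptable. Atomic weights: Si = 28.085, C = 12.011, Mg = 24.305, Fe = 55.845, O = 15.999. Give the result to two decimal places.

O in Mg2SiO4: molar mass 140.691 g/mol; 4×15.999 = 63.996 g → 45.49 wt%.
O in (Mg0.27Fe0.73)CO3: molar mass 107.337 g/mol; 3×15.999 = 47.997 g → 44.72 wt%.
Difference = 45.49 − 44.72 = 0.77 percentage points.

0.77 percentage points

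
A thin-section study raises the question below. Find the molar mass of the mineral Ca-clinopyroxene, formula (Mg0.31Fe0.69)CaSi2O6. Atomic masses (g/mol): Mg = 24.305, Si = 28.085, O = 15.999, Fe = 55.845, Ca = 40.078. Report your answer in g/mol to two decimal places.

M = 0.31×24.305 + 0.69×55.845 + 1×40.078 + 2×28.085 + 6×15.999

238.31 g/mol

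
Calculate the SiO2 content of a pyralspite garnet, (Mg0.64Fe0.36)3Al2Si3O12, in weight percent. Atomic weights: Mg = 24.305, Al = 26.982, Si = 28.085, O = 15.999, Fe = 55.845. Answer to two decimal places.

41.23 wt%

Molar mass of (Mg0.64Fe0.36)3Al2Si3O12 = 1.92·24.305 + 1.08·55.845 + 2·26.982 + 3·28.085 + 12·15.999 = 437.185 g/mol.
Each formula unit contains 3 Si, equivalent to 3/1 = 3.0000 mol SiO2.
M(SiO2) = 1×28.085 + 2×15.999 = 60.083 g/mol.
Mass of SiO2 per formula unit = 3.0000 × 60.083 = 180.249 g.
SiO2 wt% = 180.249 / 437.185 × 100 = 41.23%.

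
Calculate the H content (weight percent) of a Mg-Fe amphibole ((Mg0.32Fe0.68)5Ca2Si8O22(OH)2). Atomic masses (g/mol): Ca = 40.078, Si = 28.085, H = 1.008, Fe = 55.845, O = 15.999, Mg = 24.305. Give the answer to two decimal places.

0.22 weight percent

Molar mass of (Mg0.32Fe0.68)5Ca2Si8O22(OH)2: 1.60*24.305 + 3.40*55.845 + 2*40.078 + 8*28.085 + 24*15.999 + 2*1.008 = 919.589 g/mol.
Mass of H per formula unit: 2 × 1.008 = 2.016 g.
Weight fraction H = 2.016 / 919.589 = 0.0022.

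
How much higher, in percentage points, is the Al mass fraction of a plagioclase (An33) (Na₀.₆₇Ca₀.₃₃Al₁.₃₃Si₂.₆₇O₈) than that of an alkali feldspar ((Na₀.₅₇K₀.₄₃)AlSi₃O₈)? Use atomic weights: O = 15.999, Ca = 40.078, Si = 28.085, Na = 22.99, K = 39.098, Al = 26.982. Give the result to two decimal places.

3.39 percentage points

Al in Na₀.₆₇Ca₀.₃₃Al₁.₃₃Si₂.₆₇O₈: molar mass 267.494 g/mol; 1.33×26.982 = 35.886 g → 13.42 wt%.
Al in (Na₀.₅₇K₀.₄₃)AlSi₃O₈: molar mass 269.145 g/mol; 1×26.982 = 26.982 g → 10.03 wt%.
Difference = 13.42 − 10.03 = 3.39 percentage points.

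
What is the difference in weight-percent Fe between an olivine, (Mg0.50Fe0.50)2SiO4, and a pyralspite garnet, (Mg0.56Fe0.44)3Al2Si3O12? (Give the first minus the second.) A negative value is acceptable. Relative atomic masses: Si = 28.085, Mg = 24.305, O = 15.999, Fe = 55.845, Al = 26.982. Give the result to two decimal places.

15.85 percentage points

M((Mg0.50Fe0.50)2SiO4) = 172.231 g/mol, so wt% Fe = 55.845/172.231 × 100 = 32.42%.
M((Mg0.56Fe0.44)3Al2Si3O12) = 444.755 g/mol, so wt% Fe = 73.715/444.755 × 100 = 16.57%.
32.42 − 16.57 = 15.85 pp.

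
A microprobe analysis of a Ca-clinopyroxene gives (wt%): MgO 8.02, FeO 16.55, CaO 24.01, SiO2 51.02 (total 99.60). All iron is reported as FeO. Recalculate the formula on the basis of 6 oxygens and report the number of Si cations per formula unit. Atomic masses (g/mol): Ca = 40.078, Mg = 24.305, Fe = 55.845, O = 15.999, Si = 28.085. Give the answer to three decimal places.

1.993 Si apfu

8.02 wt% MgO ÷ 40.304 g/mol = 0.19899 mol, giving 0.19899 Mg and 0.19899 O.
16.55 wt% FeO ÷ 71.844 g/mol = 0.23036 mol, giving 0.23036 Fe and 0.23036 O.
24.01 wt% CaO ÷ 56.077 g/mol = 0.42816 mol, giving 0.42816 Ca and 0.42816 O.
51.02 wt% SiO2 ÷ 60.083 g/mol = 0.84916 mol, giving 0.84916 Si and 1.69832 O.
Oxygen sums to 2.55583; scaling by 6/2.55583 = 2.34757 puts the formula on 6 O.
Si: 0.84916 × 2.34757 = 1.993 atoms per formula unit.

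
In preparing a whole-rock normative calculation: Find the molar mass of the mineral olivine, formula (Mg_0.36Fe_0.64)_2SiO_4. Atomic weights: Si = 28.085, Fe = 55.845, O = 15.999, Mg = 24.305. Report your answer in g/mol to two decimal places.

The formula mass is the sum 0.72·24.305 + 1.28·55.845 + 1·28.085 + 4·15.999.

181.06 g/mol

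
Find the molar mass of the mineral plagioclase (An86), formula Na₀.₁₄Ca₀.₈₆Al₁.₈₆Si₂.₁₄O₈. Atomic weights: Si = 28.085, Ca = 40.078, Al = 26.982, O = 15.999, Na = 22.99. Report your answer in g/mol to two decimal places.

M = 0.14(22.99) + 0.86(40.078) + 1.86(26.982) + 2.14(28.085) + 8(15.999)

275.97 g/mol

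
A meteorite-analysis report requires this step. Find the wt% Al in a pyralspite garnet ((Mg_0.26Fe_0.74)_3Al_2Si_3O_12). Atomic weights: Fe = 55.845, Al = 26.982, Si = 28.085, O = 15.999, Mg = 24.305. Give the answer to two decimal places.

Molar mass of (Mg_0.26Fe_0.74)_3Al_2Si_3O_12: 0.78*24.305 + 2.22*55.845 + 2*26.982 + 3*28.085 + 12*15.999 = 473.141 g/mol.
Mass of Al per formula unit: 2 × 26.982 = 53.964 g.
Weight fraction Al = 53.964 / 473.141 = 0.1141.

11.41 wt%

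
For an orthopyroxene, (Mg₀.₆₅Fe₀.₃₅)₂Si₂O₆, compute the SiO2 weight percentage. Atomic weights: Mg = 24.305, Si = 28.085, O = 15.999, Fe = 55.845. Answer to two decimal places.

Molar mass of (Mg₀.₆₅Fe₀.₃₅)₂Si₂O₆ = 1.30·24.305 + 0.70·55.845 + 2·28.085 + 6·15.999 = 222.852 g/mol.
Each formula unit contains 2 Si, equivalent to 2/1 = 2.0000 mol SiO2.
M(SiO2) = 1×28.085 + 2×15.999 = 60.083 g/mol.
Mass of SiO2 per formula unit = 2.0000 × 60.083 = 120.166 g.
SiO2 wt% = 120.166 / 222.852 × 100 = 53.92%.

53.92 wt%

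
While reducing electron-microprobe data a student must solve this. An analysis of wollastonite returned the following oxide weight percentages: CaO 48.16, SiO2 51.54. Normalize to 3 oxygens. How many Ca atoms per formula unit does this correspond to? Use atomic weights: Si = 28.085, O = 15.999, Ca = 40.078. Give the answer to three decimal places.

CaO: 48.16/56.077 = 0.85882 mol → 0.85882 mol Ca, 0.85882 mol O.
SiO2: 51.54/60.083 = 0.85781 mol → 0.85781 mol Si, 1.71562 mol O.
Total oxygen = 2.57444 mol. Normalization factor = 3/2.57444 = 1.16530.
Ca per 3 O = 0.85882 × 1.16530 = 1.001.

1.001 Ca apfu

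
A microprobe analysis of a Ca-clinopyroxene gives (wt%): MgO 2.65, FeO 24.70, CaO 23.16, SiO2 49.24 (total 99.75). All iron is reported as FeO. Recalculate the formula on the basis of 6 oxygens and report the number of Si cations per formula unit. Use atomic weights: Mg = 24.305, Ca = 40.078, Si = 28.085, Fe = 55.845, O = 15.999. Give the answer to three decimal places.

1.998 Si apfu

MgO: 2.65/40.304 = 0.06575 mol → 0.06575 mol Mg, 0.06575 mol O.
FeO: 24.70/71.844 = 0.34380 mol → 0.34380 mol Fe, 0.34380 mol O.
CaO: 23.16/56.077 = 0.41300 mol → 0.41300 mol Ca, 0.41300 mol O.
SiO2: 49.24/60.083 = 0.81953 mol → 0.81953 mol Si, 1.63906 mol O.
Total oxygen = 2.46161 mol. Normalization factor = 6/2.46161 = 2.43743.
Si per 6 O = 0.81953 × 2.43743 = 1.998.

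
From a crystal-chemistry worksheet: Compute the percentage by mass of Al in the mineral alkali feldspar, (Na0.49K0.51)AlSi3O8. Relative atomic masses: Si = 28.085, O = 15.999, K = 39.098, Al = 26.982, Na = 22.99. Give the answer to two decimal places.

9.98 wt%

Molar mass of (Na0.49K0.51)AlSi3O8: 0.49*22.99 + 0.51*39.098 + 1*26.982 + 3*28.085 + 8*15.999 = 270.434 g/mol.
Mass of Al per formula unit: 1 × 26.982 = 26.982 g.
Weight fraction Al = 26.982 / 270.434 = 0.0998.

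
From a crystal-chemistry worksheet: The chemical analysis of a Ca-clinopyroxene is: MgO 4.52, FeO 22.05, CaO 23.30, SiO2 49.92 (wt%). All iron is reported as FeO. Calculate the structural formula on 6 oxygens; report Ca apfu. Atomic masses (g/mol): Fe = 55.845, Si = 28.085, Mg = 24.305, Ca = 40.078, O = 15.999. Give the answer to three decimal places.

0.999 Ca apfu

4.52 wt% MgO ÷ 40.304 g/mol = 0.11215 mol, giving 0.11215 Mg and 0.11215 O.
22.05 wt% FeO ÷ 71.844 g/mol = 0.30691 mol, giving 0.30691 Fe and 0.30691 O.
23.30 wt% CaO ÷ 56.077 g/mol = 0.41550 mol, giving 0.41550 Ca and 0.41550 O.
49.92 wt% SiO2 ÷ 60.083 g/mol = 0.83085 mol, giving 0.83085 Si and 1.66170 O.
Oxygen sums to 2.49626; scaling by 6/2.49626 = 2.40360 puts the formula on 6 O.
Ca: 0.41550 × 2.40360 = 0.999 atoms per formula unit.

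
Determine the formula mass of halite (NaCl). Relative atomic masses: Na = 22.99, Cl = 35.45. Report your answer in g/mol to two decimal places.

58.44 g/mol

The formula mass is the sum 1*22.99 + 1*35.45.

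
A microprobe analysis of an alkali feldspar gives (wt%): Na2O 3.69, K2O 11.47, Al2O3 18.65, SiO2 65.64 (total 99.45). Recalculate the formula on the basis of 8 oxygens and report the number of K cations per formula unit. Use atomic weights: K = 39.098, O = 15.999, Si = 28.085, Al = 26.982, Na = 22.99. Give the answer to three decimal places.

Na2O: 3.69/61.979 = 0.05954 mol → 0.11908 mol Na, 0.05954 mol O.
K2O: 11.47/94.195 = 0.12177 mol → 0.24354 mol K, 0.12177 mol O.
Al2O3: 18.65/101.961 = 0.18291 mol → 0.36582 mol Al, 0.54873 mol O.
SiO2: 65.64/60.083 = 1.09249 mol → 1.09249 mol Si, 2.18498 mol O.
Total oxygen = 2.91502 mol. Normalization factor = 8/2.91502 = 2.74441.
K per 8 O = 0.24354 × 2.74441 = 0.668.

0.668 K apfu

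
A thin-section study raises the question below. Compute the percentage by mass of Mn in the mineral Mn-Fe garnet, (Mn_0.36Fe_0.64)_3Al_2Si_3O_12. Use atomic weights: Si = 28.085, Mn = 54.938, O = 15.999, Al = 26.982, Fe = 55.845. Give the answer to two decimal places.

Molar mass of (Mn_0.36Fe_0.64)_3Al_2Si_3O_12: 1.08×54.938 + 1.92×55.845 + 2×26.982 + 3×28.085 + 12×15.999 = 496.762 g/mol.
Mass of Mn per formula unit: 1.08 × 54.938 = 59.333 g.
Weight fraction Mn = 59.333 / 496.762 = 0.1194.

11.94 mass %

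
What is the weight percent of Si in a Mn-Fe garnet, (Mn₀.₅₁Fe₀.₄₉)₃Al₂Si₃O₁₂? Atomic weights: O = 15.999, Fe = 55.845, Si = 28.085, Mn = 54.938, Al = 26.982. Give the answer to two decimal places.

16.97 mass %

Formula mass = 1.53·54.938 + 1.47·55.845 + 2·26.982 + 3·28.085 + 12·15.999 = 496.354 g/mol, of which 84.255 g is Si.
So Si makes up 84.255/496.354 = 0.1697 of the mass, i.e. 16.97%.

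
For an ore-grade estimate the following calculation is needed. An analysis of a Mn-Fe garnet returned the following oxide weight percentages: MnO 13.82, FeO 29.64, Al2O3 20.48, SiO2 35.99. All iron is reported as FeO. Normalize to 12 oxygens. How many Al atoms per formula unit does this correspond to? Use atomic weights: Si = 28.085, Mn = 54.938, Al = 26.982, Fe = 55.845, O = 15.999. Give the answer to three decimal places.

MnO (M=70.937): mol = 0.19482; Mn = 0.19482, O = 0.19482.
FeO (M=71.844): mol = 0.41256; Fe = 0.41256, O = 0.41256.
Al2O3 (M=101.961): mol = 0.20086; Al = 0.40172, O = 0.60258.
SiO2 (M=60.083): mol = 0.59900; Si = 0.59900, O = 1.19800.
ΣO = 2.40796; factor = 12/ΣO = 4.98347.
Al apfu = 0.40172 × 4.98347 = 2.002.

2.002 Al apfu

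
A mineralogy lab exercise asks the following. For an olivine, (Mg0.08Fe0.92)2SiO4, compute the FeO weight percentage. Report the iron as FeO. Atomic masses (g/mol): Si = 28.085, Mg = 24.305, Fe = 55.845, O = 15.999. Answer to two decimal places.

66.52 wt%

Molar mass of (Mg0.08Fe0.92)2SiO4 = 0.16·24.305 + 1.84·55.845 + 1·28.085 + 4·15.999 = 198.725 g/mol.
Each formula unit contains 1.84 Fe, equivalent to 1.84/1 = 1.8400 mol FeO.
M(FeO) = 1×55.845 + 1×15.999 = 71.844 g/mol.
Mass of FeO per formula unit = 1.8400 × 71.844 = 132.193 g.
FeO wt% = 132.193 / 198.725 × 100 = 66.52%.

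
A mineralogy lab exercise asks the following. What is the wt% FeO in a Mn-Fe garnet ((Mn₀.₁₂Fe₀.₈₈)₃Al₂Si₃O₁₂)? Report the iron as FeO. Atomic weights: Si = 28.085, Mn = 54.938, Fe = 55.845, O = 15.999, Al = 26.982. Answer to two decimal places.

38.13 wt%

M((Mn₀.₁₂Fe₀.₈₈)₃Al₂Si₃O₁₂) = 497.415 g/mol; M(FeO) = 71.844 g/mol.
Moles FeO per formula unit = 2.64 Fe ÷ 1 = 2.6400.
FeO fraction = (2.6400 × 71.844) / 497.415 = 189.668/497.415 = 0.3813.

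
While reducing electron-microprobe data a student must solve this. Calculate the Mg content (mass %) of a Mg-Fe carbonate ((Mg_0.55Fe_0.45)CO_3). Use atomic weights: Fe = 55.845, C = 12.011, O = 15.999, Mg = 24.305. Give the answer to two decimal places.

Molar mass of (Mg_0.55Fe_0.45)CO_3: 0.55·24.305 + 0.45·55.845 + 1·12.011 + 3·15.999 = 98.506 g/mol.
Mass of Mg per formula unit: 0.55 × 24.305 = 13.368 g.
Weight fraction Mg = 13.368 / 98.506 = 0.1357.

13.57 mass %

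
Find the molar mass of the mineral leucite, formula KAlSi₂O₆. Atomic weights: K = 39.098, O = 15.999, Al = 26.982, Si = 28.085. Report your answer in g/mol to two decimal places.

M = 1·39.098 + 1·26.982 + 2·28.085 + 6·15.999

218.24 g/mol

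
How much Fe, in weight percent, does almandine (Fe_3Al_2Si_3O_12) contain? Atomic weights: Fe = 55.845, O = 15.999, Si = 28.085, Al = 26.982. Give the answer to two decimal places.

33.66 weight percent

Molar mass of Fe_3Al_2Si_3O_12: 3*55.845 + 2*26.982 + 3*28.085 + 12*15.999 = 497.742 g/mol.
Mass of Fe per formula unit: 3 × 55.845 = 167.535 g.
Weight fraction Fe = 167.535 / 497.742 = 0.3366.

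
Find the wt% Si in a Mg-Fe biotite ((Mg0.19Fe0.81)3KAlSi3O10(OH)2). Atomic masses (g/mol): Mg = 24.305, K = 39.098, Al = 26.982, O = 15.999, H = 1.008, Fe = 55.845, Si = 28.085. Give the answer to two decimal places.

Formula mass = 0.57×24.305 + 2.43×55.845 + 1×39.098 + 1×26.982 + 3×28.085 + 12×15.999 + 2×1.008 = 493.896 g/mol, of which 84.255 g is Si.
So Si makes up 84.255/493.896 = 0.1706 of the mass, i.e. 17.06%.

17.06 weight percent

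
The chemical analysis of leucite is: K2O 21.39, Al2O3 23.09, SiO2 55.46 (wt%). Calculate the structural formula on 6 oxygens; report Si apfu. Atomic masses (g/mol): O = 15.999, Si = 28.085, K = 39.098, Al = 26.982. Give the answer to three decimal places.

2.012 Si apfu

K2O: 21.39/94.195 = 0.22708 mol → 0.45416 mol K, 0.22708 mol O.
Al2O3: 23.09/101.961 = 0.22646 mol → 0.45292 mol Al, 0.67938 mol O.
SiO2: 55.46/60.083 = 0.92306 mol → 0.92306 mol Si, 1.84612 mol O.
Total oxygen = 2.75258 mol. Normalization factor = 6/2.75258 = 2.17977.
Si per 6 O = 0.92306 × 2.17977 = 2.012.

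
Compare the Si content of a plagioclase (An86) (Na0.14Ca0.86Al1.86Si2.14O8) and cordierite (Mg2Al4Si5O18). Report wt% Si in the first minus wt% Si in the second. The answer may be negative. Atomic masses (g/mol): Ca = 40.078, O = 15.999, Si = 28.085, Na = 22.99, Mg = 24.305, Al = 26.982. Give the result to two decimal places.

M(Na0.14Ca0.86Al1.86Si2.14O8) = 275.966 g/mol, so wt% Si = 60.102/275.966 × 100 = 21.78%.
M(Mg2Al4Si5O18) = 584.945 g/mol, so wt% Si = 140.425/584.945 × 100 = 24.01%.
21.78 − 24.01 = -2.23 pp.

-2.23 percentage points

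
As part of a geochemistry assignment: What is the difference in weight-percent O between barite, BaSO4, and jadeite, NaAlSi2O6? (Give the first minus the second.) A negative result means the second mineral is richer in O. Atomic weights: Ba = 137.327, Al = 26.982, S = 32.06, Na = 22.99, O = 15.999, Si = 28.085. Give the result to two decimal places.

-20.07 percentage points

First mineral: 63.996 g O in 233.383 g formula = 27.42 wt% O.
Second mineral: 95.994 g O in 202.136 g formula = 47.49 wt% O.
27.42% − 47.49% gives a difference of -20.07 percentage points.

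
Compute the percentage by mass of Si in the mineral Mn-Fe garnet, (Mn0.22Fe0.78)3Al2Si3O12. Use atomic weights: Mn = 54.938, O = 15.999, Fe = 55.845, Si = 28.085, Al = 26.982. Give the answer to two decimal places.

Formula mass = 0.66·54.938 + 2.34·55.845 + 2·26.982 + 3·28.085 + 12·15.999 = 497.143 g/mol, of which 84.255 g is Si.
So Si makes up 84.255/497.143 = 0.1695 of the mass, i.e. 16.95%.

16.95 weight percent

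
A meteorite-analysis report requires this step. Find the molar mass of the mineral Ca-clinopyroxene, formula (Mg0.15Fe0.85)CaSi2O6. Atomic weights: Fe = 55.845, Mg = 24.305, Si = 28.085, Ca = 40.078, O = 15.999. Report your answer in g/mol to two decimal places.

243.36 g/mol

M = 0.15·24.305 + 0.85·55.845 + 1·40.078 + 2·28.085 + 6·15.999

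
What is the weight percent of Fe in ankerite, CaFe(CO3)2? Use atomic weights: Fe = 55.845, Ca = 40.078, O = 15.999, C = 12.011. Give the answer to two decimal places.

25.86 weight percent

Formula mass = 1·40.078 + 1·55.845 + 2·12.011 + 6·15.999 = 215.939 g/mol, of which 55.845 g is Fe.
So Fe makes up 55.845/215.939 = 0.2586 of the mass, i.e. 25.86%.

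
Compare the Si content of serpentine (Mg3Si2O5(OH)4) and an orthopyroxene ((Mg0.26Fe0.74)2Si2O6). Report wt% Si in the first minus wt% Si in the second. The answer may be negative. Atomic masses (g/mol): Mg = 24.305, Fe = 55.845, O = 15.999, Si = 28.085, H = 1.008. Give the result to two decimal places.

-2.43 percentage points

First mineral: 56.170 g Si in 277.108 g formula = 20.27 wt% Si.
Second mineral: 56.170 g Si in 247.453 g formula = 22.70 wt% Si.
20.27% − 22.70% gives a difference of -2.43 percentage points.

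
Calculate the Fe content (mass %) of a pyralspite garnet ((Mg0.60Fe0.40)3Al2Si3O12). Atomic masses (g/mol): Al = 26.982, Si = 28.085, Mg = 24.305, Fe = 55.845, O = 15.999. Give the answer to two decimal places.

15.20 mass %

Formula mass = 1.80*24.305 + 1.20*55.845 + 2*26.982 + 3*28.085 + 12*15.999 = 440.970 g/mol, of which 67.014 g is Fe.
So Fe makes up 67.014/440.970 = 0.1520 of the mass, i.e. 15.20%.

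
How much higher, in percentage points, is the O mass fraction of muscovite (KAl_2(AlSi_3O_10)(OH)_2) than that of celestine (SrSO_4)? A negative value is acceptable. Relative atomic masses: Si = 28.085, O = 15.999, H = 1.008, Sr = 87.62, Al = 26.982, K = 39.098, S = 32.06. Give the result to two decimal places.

First mineral: 191.988 g O in 398.303 g formula = 48.20 wt% O.
Second mineral: 63.996 g O in 183.676 g formula = 34.84 wt% O.
48.20% − 34.84% gives a difference of 13.36 percentage points.

13.36 percentage points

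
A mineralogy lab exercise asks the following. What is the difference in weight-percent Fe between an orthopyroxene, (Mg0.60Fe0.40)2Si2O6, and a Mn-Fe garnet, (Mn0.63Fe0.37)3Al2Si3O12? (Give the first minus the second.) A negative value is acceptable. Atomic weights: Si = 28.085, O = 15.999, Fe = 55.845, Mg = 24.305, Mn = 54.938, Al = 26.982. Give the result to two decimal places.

Fe in (Mg0.60Fe0.40)2Si2O6: molar mass 226.006 g/mol; 0.80×55.845 = 44.676 g → 19.77 wt%.
Fe in (Mn0.63Fe0.37)3Al2Si3O12: molar mass 496.028 g/mol; 1.11×55.845 = 61.988 g → 12.50 wt%.
Difference = 19.77 − 12.50 = 7.27 percentage points.

7.27 percentage points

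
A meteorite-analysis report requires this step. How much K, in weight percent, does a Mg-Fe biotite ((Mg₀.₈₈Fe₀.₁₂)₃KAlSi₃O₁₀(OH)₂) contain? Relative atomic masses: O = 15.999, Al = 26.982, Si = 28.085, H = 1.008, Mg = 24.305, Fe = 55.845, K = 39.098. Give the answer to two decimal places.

Molar mass of (Mg₀.₈₈Fe₀.₁₂)₃KAlSi₃O₁₀(OH)₂: 2.64*24.305 + 0.36*55.845 + 1*39.098 + 1*26.982 + 3*28.085 + 12*15.999 + 2*1.008 = 428.608 g/mol.
Mass of K per formula unit: 1 × 39.098 = 39.098 g.
Weight fraction K = 39.098 / 428.608 = 0.0912.

9.12 weight percent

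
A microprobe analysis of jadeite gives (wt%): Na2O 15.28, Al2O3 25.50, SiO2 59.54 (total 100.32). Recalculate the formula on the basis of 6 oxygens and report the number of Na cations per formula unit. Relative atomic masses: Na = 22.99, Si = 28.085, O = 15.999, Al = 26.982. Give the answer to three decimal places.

15.28 wt% Na2O ÷ 61.979 g/mol = 0.24654 mol, giving 0.49308 Na and 0.24654 O.
25.50 wt% Al2O3 ÷ 101.961 g/mol = 0.25010 mol, giving 0.50020 Al and 0.75030 O.
59.54 wt% SiO2 ÷ 60.083 g/mol = 0.99096 mol, giving 0.99096 Si and 1.98192 O.
Oxygen sums to 2.97876; scaling by 6/2.97876 = 2.01426 puts the formula on 6 O.
Na: 0.49308 × 2.01426 = 0.993 atoms per formula unit.

0.993 Na apfu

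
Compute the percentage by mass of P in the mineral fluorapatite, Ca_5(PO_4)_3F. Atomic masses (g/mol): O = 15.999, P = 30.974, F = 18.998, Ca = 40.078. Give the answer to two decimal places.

Molar mass of Ca_5(PO_4)_3F: 5×40.078 + 3×30.974 + 12×15.999 + 1×18.998 = 504.298 g/mol.
Mass of P per formula unit: 3 × 30.974 = 92.922 g.
Weight fraction P = 92.922 / 504.298 = 0.1843.

18.43 mass %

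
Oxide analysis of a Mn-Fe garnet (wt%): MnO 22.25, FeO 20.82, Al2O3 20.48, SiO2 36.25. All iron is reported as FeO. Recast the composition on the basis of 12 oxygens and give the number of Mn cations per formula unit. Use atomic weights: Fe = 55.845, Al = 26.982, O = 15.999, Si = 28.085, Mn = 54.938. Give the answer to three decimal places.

1.560 Mn apfu

22.25 wt% MnO ÷ 70.937 g/mol = 0.31366 mol, giving 0.31366 Mn and 0.31366 O.
20.82 wt% FeO ÷ 71.844 g/mol = 0.28979 mol, giving 0.28979 Fe and 0.28979 O.
20.48 wt% Al2O3 ÷ 101.961 g/mol = 0.20086 mol, giving 0.40172 Al and 0.60258 O.
36.25 wt% SiO2 ÷ 60.083 g/mol = 0.60333 mol, giving 0.60333 Si and 1.20666 O.
Oxygen sums to 2.41269; scaling by 12/2.41269 = 4.97370 puts the formula on 12 O.
Mn: 0.31366 × 4.97370 = 1.560 atoms per formula unit.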